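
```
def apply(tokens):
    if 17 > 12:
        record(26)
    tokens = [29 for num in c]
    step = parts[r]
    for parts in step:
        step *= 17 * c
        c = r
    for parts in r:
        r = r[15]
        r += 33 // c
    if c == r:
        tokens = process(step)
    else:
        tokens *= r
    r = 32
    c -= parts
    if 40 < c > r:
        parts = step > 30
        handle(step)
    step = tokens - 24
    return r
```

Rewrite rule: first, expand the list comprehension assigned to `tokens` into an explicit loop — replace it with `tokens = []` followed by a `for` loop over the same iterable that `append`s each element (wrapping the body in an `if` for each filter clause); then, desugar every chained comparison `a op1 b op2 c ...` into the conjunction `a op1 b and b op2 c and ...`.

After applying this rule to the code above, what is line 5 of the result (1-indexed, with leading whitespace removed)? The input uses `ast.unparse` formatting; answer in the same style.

Transformed code:
def apply(tokens):
    if 17 > 12:
        record(26)
    tokens = []
    for num in c:
        tokens.append(29)
    step = parts[r]
    for parts in step:
        step *= 17 * c
        c = r
    for parts in r:
        r = r[15]
        r += 33 // c
    if c == r:
        tokens = process(step)
    else:
        tokens *= r
    r = 32
    c -= parts
    if 40 < c and c > r:
        parts = step > 30
        handle(step)
    step = tokens - 24
    return r

for num in c:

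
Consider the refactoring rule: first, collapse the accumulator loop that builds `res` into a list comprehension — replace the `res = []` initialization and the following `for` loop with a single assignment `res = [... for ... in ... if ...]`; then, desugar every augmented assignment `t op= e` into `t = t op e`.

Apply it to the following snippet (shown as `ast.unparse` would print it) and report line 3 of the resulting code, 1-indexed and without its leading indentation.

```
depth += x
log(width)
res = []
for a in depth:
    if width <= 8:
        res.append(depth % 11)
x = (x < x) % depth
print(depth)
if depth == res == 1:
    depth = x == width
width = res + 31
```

Transformed code:
depth = depth + x
log(width)
res = [depth % 11 for a in depth if width <= 8]
x = (x < x) % depth
print(depth)
if depth == res == 1:
    depth = x == width
width = res + 31

res = [depth % 11 for a in depth if width <= 8]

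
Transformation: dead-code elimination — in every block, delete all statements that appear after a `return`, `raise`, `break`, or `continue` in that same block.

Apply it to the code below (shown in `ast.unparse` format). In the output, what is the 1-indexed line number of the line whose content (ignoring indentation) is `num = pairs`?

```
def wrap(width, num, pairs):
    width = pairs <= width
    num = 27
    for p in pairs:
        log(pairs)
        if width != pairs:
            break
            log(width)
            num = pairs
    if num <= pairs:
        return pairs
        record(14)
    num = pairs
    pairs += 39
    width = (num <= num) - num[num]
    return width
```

10

Transformed code:
def wrap(width, num, pairs):
    width = pairs <= width
    num = 27
    for p in pairs:
        log(pairs)
        if width != pairs:
            break
    if num <= pairs:
        return pairs
    num = pairs
    pairs += 39
    width = (num <= num) - num[num]
    return width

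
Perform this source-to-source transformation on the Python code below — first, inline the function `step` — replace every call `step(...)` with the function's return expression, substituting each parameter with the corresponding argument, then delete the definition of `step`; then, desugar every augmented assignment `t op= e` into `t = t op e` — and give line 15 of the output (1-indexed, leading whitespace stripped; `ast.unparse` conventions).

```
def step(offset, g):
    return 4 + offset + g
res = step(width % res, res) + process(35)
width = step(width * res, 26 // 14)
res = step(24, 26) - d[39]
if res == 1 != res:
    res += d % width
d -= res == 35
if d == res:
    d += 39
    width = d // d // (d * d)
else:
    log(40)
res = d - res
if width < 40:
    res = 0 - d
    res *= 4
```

Transformed code:
res = 4 + width % res + res + process(35)
width = 4 + width * res + 26 // 14
res = 4 + 24 + 26 - d[39]
if res == 1 != res:
    res = res + d % width
d = d - (res == 35)
if d == res:
    d = d + 39
    width = d // d // (d * d)
else:
    log(40)
res = d - res
if width < 40:
    res = 0 - d
    res = res * 4

res = res * 4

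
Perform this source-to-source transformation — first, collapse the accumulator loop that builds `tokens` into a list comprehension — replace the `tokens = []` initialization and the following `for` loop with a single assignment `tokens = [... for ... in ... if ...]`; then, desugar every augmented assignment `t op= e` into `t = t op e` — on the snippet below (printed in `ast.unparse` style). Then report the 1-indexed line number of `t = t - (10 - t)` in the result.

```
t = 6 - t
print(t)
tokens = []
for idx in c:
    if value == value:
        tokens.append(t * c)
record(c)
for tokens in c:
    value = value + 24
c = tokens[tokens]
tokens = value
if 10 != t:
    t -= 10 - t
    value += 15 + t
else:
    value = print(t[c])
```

10

Transformed code:
t = 6 - t
print(t)
tokens = [t * c for idx in c if value == value]
record(c)
for tokens in c:
    value = value + 24
c = tokens[tokens]
tokens = value
if 10 != t:
    t = t - (10 - t)
    value = value + (15 + t)
else:
    value = print(t[c])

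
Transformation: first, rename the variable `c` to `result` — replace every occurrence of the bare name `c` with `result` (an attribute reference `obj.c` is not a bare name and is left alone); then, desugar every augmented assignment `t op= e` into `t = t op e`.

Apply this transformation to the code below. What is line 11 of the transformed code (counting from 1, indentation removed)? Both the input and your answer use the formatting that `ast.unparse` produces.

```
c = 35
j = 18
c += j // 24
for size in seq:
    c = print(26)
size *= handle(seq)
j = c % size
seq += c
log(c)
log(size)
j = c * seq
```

Transformed code:
result = 35
j = 18
result = result + j // 24
for size in seq:
    result = print(26)
size = size * handle(seq)
j = result % size
seq = seq + result
log(result)
log(size)
j = result * seq

j = result * seq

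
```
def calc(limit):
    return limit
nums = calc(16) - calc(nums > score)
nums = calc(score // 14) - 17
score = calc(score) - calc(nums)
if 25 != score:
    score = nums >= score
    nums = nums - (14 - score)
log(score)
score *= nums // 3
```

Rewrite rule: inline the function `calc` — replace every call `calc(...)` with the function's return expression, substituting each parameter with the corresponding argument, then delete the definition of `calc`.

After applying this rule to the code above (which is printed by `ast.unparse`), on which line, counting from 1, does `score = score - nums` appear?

Transformed code:
nums = 16 - (nums > score)
nums = score // 14 - 17
score = score - nums
if 25 != score:
    score = nums >= score
    nums = nums - (14 - score)
log(score)
score *= nums // 3

3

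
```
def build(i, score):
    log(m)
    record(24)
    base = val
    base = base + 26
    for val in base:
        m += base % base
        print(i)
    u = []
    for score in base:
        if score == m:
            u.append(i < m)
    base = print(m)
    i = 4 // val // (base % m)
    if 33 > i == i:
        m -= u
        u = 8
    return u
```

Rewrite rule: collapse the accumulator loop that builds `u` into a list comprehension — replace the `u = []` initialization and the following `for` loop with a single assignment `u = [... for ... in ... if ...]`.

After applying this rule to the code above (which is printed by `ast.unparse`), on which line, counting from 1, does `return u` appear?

15

Transformed code:
def build(i, score):
    log(m)
    record(24)
    base = val
    base = base + 26
    for val in base:
        m += base % base
        print(i)
    u = [i < m for score in base if score == m]
    base = print(m)
    i = 4 // val // (base % m)
    if 33 > i == i:
        m -= u
        u = 8
    return u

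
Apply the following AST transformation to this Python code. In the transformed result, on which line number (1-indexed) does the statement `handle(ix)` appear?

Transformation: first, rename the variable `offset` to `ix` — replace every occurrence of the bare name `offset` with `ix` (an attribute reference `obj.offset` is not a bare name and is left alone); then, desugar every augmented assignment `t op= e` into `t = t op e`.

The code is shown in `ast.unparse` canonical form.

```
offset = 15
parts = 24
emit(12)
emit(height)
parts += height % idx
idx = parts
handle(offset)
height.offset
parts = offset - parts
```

Transformed code:
ix = 15
parts = 24
emit(12)
emit(height)
parts = parts + height % idx
idx = parts
handle(ix)
height.offset
parts = ix - parts

7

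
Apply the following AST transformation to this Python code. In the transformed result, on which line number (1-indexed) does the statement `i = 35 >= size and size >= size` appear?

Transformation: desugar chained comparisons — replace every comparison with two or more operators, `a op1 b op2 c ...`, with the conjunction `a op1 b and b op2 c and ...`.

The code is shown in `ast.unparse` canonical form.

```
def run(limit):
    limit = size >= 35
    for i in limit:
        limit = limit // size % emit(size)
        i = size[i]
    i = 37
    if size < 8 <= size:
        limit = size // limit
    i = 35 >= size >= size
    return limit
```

9

Transformed code:
def run(limit):
    limit = size >= 35
    for i in limit:
        limit = limit // size % emit(size)
        i = size[i]
    i = 37
    if size < 8 and 8 <= size:
        limit = size // limit
    i = 35 >= size and size >= size
    return limit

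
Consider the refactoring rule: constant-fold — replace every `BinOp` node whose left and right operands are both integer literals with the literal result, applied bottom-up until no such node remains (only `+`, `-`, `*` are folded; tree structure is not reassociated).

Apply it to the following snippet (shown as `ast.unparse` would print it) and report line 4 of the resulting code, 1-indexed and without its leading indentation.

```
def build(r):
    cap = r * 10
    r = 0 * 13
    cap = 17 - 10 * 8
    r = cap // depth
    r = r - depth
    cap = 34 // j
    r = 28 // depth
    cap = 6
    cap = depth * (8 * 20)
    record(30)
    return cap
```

Transformed code:
def build(r):
    cap = r * 10
    r = 0
    cap = -63
    r = cap // depth
    r = r - depth
    cap = 34 // j
    r = 28 // depth
    cap = 6
    cap = depth * 160
    record(30)
    return cap

cap = -63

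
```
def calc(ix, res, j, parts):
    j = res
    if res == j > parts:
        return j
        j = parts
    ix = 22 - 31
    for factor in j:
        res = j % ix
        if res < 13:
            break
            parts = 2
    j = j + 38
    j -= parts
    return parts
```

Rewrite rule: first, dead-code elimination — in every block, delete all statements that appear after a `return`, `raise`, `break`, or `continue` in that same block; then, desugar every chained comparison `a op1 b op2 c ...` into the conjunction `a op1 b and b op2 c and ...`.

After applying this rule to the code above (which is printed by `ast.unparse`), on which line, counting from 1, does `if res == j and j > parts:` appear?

3

Transformed code:
def calc(ix, res, j, parts):
    j = res
    if res == j and j > parts:
        return j
    ix = 22 - 31
    for factor in j:
        res = j % ix
        if res < 13:
            break
    j = j + 38
    j -= parts
    return parts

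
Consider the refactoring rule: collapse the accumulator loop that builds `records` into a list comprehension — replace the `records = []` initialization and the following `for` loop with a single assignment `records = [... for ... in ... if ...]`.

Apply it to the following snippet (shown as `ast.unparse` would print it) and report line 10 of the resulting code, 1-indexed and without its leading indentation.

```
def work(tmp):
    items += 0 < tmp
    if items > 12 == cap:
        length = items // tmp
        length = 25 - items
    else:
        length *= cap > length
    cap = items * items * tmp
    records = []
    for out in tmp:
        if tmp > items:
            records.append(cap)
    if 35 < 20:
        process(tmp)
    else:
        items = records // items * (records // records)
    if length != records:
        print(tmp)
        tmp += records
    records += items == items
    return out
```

Transformed code:
def work(tmp):
    items += 0 < tmp
    if items > 12 == cap:
        length = items // tmp
        length = 25 - items
    else:
        length *= cap > length
    cap = items * items * tmp
    records = [cap for out in tmp if tmp > items]
    if 35 < 20:
        process(tmp)
    else:
        items = records // items * (records // records)
    if length != records:
        print(tmp)
        tmp += records
    records += items == items
    return out

if 35 < 20:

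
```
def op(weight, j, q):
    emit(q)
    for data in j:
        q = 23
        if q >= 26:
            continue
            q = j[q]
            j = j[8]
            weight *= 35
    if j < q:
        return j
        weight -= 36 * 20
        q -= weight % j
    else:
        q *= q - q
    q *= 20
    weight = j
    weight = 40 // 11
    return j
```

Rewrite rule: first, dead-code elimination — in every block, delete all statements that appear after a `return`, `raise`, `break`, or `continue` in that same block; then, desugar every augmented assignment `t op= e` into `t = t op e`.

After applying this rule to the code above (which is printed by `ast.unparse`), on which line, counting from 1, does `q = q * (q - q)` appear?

Transformed code:
def op(weight, j, q):
    emit(q)
    for data in j:
        q = 23
        if q >= 26:
            continue
    if j < q:
        return j
    else:
        q = q * (q - q)
    q = q * 20
    weight = j
    weight = 40 // 11
    return j

10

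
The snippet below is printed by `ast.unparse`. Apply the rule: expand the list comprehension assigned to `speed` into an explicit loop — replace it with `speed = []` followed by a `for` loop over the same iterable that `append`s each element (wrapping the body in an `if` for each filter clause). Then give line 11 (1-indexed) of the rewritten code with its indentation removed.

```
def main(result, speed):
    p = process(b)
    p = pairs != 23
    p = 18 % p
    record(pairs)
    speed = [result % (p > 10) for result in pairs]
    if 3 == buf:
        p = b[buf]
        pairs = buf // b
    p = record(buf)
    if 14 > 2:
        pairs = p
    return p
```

Transformed code:
def main(result, speed):
    p = process(b)
    p = pairs != 23
    p = 18 % p
    record(pairs)
    speed = []
    for result in pairs:
        speed.append(result % (p > 10))
    if 3 == buf:
        p = b[buf]
        pairs = buf // b
    p = record(buf)
    if 14 > 2:
        pairs = p
    return p

pairs = buf // b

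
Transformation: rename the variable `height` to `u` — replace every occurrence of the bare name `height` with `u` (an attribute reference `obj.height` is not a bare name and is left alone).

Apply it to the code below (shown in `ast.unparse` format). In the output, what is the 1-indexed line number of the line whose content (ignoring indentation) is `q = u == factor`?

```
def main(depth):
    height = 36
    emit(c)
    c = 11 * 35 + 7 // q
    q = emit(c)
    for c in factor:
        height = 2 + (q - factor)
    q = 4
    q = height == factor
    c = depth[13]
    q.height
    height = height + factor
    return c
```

9

Transformed code:
def main(depth):
    u = 36
    emit(c)
    c = 11 * 35 + 7 // q
    q = emit(c)
    for c in factor:
        u = 2 + (q - factor)
    q = 4
    q = u == factor
    c = depth[13]
    q.height
    u = u + factor
    return c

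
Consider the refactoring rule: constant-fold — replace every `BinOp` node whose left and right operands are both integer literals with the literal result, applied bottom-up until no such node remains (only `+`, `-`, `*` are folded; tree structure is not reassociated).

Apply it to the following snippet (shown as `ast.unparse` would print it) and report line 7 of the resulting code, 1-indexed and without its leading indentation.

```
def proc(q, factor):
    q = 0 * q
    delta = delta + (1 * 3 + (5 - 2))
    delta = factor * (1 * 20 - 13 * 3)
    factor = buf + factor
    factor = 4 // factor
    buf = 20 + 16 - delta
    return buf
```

Transformed code:
def proc(q, factor):
    q = 0 * q
    delta = delta + 6
    delta = factor * -19
    factor = buf + factor
    factor = 4 // factor
    buf = 36 - delta
    return buf

buf = 36 - delta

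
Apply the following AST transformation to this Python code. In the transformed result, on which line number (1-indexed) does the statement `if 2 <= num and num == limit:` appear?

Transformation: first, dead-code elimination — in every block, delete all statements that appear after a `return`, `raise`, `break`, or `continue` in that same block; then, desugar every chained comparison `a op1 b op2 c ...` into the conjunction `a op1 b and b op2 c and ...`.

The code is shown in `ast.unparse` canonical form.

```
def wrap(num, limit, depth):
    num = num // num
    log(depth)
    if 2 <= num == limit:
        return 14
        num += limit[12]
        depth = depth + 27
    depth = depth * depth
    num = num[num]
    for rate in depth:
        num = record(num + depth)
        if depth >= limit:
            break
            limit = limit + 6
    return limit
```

Transformed code:
def wrap(num, limit, depth):
    num = num // num
    log(depth)
    if 2 <= num and num == limit:
        return 14
    depth = depth * depth
    num = num[num]
    for rate in depth:
        num = record(num + depth)
        if depth >= limit:
            break
    return limit

4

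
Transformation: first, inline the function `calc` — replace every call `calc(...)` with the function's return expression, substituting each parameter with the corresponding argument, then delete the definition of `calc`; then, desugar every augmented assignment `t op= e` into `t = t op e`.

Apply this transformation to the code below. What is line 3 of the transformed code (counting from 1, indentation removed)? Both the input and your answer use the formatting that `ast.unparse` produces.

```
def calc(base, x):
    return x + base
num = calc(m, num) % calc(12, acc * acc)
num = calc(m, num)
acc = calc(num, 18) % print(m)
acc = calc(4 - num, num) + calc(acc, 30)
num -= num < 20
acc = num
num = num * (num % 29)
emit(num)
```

acc = (18 + num) % print(m)

Transformed code:
num = (num + m) % (acc * acc + 12)
num = num + m
acc = (18 + num) % print(m)
acc = num + (4 - num) + (30 + acc)
num = num - (num < 20)
acc = num
num = num * (num % 29)
emit(num)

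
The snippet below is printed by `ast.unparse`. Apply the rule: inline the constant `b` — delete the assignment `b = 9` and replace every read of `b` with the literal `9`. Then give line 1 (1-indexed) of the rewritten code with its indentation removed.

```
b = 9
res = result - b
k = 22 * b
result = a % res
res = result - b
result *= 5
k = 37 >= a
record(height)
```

res = result - 9

Transformed code:
res = result - 9
k = 22 * 9
result = a % res
res = result - 9
result *= 5
k = 37 >= a
record(height)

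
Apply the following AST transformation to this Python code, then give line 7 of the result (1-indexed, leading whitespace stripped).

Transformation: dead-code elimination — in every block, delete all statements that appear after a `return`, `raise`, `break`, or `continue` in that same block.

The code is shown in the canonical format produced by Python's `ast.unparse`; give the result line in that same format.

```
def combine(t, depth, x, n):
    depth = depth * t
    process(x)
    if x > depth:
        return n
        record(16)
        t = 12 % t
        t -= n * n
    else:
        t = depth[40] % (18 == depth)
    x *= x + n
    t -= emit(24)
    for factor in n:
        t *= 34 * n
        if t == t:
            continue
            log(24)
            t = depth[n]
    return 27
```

t = depth[40] % (18 == depth)

Transformed code:
def combine(t, depth, x, n):
    depth = depth * t
    process(x)
    if x > depth:
        return n
    else:
        t = depth[40] % (18 == depth)
    x *= x + n
    t -= emit(24)
    for factor in n:
        t *= 34 * n
        if t == t:
            continue
    return 27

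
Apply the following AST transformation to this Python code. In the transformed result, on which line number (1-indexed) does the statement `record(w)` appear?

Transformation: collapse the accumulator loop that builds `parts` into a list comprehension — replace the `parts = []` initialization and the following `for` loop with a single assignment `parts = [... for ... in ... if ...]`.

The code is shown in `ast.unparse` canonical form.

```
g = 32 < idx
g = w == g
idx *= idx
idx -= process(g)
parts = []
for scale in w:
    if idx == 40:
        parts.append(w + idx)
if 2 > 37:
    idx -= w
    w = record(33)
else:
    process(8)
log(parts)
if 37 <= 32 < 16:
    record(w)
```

Transformed code:
g = 32 < idx
g = w == g
idx *= idx
idx -= process(g)
parts = [w + idx for scale in w if idx == 40]
if 2 > 37:
    idx -= w
    w = record(33)
else:
    process(8)
log(parts)
if 37 <= 32 < 16:
    record(w)

13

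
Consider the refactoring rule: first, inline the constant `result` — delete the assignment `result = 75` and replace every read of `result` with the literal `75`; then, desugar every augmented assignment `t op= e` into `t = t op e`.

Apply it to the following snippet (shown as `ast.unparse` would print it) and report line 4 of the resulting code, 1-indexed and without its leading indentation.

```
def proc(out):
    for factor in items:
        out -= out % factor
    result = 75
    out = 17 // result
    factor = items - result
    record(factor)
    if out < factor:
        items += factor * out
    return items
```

Transformed code:
def proc(out):
    for factor in items:
        out = out - out % factor
    out = 17 // 75
    factor = items - 75
    record(factor)
    if out < factor:
        items = items + factor * out
    return items

out = 17 // 75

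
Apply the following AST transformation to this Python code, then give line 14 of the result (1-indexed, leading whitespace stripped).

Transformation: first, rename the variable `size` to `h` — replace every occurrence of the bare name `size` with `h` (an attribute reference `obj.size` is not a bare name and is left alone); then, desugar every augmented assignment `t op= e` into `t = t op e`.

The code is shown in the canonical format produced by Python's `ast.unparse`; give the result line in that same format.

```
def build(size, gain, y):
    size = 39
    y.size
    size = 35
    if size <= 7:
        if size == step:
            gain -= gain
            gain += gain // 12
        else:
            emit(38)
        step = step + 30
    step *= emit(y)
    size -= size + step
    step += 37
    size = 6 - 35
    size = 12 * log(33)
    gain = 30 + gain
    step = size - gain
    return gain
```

step = step + 37

Transformed code:
def build(h, gain, y):
    h = 39
    y.size
    h = 35
    if h <= 7:
        if h == step:
            gain = gain - gain
            gain = gain + gain // 12
        else:
            emit(38)
        step = step + 30
    step = step * emit(y)
    h = h - (h + step)
    step = step + 37
    h = 6 - 35
    h = 12 * log(33)
    gain = 30 + gain
    step = h - gain
    return gain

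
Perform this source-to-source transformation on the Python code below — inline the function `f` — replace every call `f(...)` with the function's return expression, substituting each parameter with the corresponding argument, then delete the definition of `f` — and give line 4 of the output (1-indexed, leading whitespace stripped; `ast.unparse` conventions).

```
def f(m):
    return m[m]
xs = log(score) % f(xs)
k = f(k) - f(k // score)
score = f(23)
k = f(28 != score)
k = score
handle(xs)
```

k = (28 != score)[28 != score]

Transformed code:
xs = log(score) % xs[xs]
k = k[k] - (k // score)[k // score]
score = 23[23]
k = (28 != score)[28 != score]
k = score
handle(xs)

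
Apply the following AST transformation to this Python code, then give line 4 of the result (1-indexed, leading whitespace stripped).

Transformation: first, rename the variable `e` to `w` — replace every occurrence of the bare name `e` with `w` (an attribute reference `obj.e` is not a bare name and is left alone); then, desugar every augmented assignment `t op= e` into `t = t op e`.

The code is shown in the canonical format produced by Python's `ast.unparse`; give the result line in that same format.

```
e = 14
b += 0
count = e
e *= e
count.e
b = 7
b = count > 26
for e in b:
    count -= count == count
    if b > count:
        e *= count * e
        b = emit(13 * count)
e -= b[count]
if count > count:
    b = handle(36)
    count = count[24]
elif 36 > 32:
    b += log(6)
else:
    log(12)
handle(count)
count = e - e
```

Transformed code:
w = 14
b = b + 0
count = w
w = w * w
count.e
b = 7
b = count > 26
for w in b:
    count = count - (count == count)
    if b > count:
        w = w * (count * w)
        b = emit(13 * count)
w = w - b[count]
if count > count:
    b = handle(36)
    count = count[24]
elif 36 > 32:
    b = b + log(6)
else:
    log(12)
handle(count)
count = w - w

w = w * w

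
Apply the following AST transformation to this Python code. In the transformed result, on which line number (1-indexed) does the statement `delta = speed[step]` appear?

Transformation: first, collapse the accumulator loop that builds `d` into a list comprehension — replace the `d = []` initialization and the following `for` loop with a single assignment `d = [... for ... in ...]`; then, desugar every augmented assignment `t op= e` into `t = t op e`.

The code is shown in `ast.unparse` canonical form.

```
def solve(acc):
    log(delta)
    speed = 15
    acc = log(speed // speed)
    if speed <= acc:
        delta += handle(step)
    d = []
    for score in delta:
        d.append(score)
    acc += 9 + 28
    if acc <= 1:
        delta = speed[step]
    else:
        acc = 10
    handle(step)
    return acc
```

Transformed code:
def solve(acc):
    log(delta)
    speed = 15
    acc = log(speed // speed)
    if speed <= acc:
        delta = delta + handle(step)
    d = [score for score in delta]
    acc = acc + (9 + 28)
    if acc <= 1:
        delta = speed[step]
    else:
        acc = 10
    handle(step)
    return acc

10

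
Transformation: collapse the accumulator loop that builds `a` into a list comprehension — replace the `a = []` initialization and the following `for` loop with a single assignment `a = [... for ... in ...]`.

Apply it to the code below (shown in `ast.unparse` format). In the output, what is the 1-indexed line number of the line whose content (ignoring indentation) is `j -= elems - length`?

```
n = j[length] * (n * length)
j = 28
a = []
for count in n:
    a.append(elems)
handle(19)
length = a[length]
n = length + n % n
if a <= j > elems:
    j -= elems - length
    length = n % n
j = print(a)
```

8

Transformed code:
n = j[length] * (n * length)
j = 28
a = [elems for count in n]
handle(19)
length = a[length]
n = length + n % n
if a <= j > elems:
    j -= elems - length
    length = n % n
j = print(a)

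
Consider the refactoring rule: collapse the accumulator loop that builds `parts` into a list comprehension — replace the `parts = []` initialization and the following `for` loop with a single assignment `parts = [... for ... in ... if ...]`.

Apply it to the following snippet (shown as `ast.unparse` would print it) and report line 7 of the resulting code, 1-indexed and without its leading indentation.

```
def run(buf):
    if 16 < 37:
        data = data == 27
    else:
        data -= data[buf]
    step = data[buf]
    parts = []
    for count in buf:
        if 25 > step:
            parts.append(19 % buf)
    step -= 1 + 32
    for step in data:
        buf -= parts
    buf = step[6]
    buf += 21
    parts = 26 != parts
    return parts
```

Transformed code:
def run(buf):
    if 16 < 37:
        data = data == 27
    else:
        data -= data[buf]
    step = data[buf]
    parts = [19 % buf for count in buf if 25 > step]
    step -= 1 + 32
    for step in data:
        buf -= parts
    buf = step[6]
    buf += 21
    parts = 26 != parts
    return parts

parts = [19 % buf for count in buf if 25 > step]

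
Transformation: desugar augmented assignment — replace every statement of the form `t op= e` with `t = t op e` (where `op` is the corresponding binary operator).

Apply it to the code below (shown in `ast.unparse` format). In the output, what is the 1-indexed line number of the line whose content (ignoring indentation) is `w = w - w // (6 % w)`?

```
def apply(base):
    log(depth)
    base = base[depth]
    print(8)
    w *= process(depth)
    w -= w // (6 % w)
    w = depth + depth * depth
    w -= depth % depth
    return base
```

Transformed code:
def apply(base):
    log(depth)
    base = base[depth]
    print(8)
    w = w * process(depth)
    w = w - w // (6 % w)
    w = depth + depth * depth
    w = w - depth % depth
    return base

6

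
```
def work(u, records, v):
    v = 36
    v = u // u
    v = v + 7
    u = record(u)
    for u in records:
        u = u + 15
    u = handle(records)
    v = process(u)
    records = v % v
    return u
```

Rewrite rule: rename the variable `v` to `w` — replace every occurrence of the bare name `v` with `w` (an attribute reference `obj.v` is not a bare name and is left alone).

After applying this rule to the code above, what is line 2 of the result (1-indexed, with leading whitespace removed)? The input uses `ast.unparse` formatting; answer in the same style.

Transformed code:
def work(u, records, w):
    w = 36
    w = u // u
    w = w + 7
    u = record(u)
    for u in records:
        u = u + 15
    u = handle(records)
    w = process(u)
    records = w % w
    return u

w = 36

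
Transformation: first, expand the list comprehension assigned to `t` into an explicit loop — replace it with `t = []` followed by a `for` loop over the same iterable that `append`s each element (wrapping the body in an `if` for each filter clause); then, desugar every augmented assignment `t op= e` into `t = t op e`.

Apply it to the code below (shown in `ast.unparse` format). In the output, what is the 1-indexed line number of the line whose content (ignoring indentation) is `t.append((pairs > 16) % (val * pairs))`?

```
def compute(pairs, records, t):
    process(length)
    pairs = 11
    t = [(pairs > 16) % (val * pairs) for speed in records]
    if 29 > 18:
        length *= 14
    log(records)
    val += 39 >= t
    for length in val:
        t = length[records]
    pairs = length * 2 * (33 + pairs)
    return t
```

6

Transformed code:
def compute(pairs, records, t):
    process(length)
    pairs = 11
    t = []
    for speed in records:
        t.append((pairs > 16) % (val * pairs))
    if 29 > 18:
        length = length * 14
    log(records)
    val = val + (39 >= t)
    for length in val:
        t = length[records]
    pairs = length * 2 * (33 + pairs)
    return t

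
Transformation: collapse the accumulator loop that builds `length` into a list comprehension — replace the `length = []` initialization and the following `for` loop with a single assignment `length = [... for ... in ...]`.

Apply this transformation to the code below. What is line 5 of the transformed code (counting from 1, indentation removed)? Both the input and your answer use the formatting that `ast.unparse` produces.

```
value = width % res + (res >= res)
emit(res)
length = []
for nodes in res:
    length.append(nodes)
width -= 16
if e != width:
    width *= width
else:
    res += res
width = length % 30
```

Transformed code:
value = width % res + (res >= res)
emit(res)
length = [nodes for nodes in res]
width -= 16
if e != width:
    width *= width
else:
    res += res
width = length % 30

if e != width:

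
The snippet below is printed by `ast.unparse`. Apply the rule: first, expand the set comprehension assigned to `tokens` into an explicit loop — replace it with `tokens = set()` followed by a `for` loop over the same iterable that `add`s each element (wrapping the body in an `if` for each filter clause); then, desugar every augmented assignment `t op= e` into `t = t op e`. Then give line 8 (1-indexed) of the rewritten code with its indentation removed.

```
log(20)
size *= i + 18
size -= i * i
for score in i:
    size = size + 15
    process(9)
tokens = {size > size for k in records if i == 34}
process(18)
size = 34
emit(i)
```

Transformed code:
log(20)
size = size * (i + 18)
size = size - i * i
for score in i:
    size = size + 15
    process(9)
tokens = set()
for k in records:
    if i == 34:
        tokens.add(size > size)
process(18)
size = 34
emit(i)

for k in records:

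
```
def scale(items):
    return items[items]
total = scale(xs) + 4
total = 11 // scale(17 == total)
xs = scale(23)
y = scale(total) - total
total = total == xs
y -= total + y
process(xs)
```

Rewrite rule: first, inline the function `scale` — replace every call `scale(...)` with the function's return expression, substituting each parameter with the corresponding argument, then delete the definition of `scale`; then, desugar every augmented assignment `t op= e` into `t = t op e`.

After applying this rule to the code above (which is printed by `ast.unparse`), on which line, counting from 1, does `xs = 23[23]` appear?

Transformed code:
total = xs[xs] + 4
total = 11 // (17 == total)[17 == total]
xs = 23[23]
y = total[total] - total
total = total == xs
y = y - (total + y)
process(xs)

3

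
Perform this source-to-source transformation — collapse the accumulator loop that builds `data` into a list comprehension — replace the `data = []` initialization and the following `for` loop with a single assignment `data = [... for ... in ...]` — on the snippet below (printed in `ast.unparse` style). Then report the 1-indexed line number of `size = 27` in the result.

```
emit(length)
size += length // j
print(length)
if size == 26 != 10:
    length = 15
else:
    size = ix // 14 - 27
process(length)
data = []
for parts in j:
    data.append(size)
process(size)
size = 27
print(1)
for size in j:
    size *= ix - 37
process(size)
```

Transformed code:
emit(length)
size += length // j
print(length)
if size == 26 != 10:
    length = 15
else:
    size = ix // 14 - 27
process(length)
data = [size for parts in j]
process(size)
size = 27
print(1)
for size in j:
    size *= ix - 37
process(size)

11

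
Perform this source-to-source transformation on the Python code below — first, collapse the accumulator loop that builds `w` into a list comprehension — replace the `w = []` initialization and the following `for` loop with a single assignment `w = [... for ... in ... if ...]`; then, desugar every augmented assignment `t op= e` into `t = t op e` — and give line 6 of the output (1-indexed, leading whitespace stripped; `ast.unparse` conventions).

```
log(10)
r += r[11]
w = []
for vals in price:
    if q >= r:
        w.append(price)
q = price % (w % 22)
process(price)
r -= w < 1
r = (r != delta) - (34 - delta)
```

Transformed code:
log(10)
r = r + r[11]
w = [price for vals in price if q >= r]
q = price % (w % 22)
process(price)
r = r - (w < 1)
r = (r != delta) - (34 - delta)

r = r - (w < 1)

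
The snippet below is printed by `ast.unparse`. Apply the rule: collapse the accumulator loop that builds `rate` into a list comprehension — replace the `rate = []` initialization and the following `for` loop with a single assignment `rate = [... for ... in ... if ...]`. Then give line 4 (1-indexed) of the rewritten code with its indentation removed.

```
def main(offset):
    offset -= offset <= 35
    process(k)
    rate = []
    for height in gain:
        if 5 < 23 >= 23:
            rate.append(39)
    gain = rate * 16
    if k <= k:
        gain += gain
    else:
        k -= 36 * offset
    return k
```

Transformed code:
def main(offset):
    offset -= offset <= 35
    process(k)
    rate = [39 for height in gain if 5 < 23 >= 23]
    gain = rate * 16
    if k <= k:
        gain += gain
    else:
        k -= 36 * offset
    return k

rate = [39 for height in gain if 5 < 23 >= 23]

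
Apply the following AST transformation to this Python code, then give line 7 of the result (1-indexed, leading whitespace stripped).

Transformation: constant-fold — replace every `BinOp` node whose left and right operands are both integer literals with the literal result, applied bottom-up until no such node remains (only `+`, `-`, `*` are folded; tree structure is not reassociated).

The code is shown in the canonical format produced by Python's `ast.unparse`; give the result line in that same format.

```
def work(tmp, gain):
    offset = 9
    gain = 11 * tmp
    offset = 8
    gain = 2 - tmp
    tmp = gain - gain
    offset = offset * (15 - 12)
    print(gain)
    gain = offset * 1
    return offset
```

offset = offset * 3

Transformed code:
def work(tmp, gain):
    offset = 9
    gain = 11 * tmp
    offset = 8
    gain = 2 - tmp
    tmp = gain - gain
    offset = offset * 3
    print(gain)
    gain = offset * 1
    return offset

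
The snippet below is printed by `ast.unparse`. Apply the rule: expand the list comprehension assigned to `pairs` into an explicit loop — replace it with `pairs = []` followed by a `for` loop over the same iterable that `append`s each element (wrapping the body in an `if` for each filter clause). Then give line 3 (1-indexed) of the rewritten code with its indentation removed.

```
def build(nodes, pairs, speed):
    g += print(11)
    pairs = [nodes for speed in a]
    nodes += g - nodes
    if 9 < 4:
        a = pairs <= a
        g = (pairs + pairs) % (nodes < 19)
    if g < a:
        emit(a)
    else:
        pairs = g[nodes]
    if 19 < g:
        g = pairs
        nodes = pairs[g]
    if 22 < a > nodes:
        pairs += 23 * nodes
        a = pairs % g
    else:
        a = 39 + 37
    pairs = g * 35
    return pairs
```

pairs = []

Transformed code:
def build(nodes, pairs, speed):
    g += print(11)
    pairs = []
    for speed in a:
        pairs.append(nodes)
    nodes += g - nodes
    if 9 < 4:
        a = pairs <= a
        g = (pairs + pairs) % (nodes < 19)
    if g < a:
        emit(a)
    else:
        pairs = g[nodes]
    if 19 < g:
        g = pairs
        nodes = pairs[g]
    if 22 < a > nodes:
        pairs += 23 * nodes
        a = pairs % g
    else:
        a = 39 + 37
    pairs = g * 35
    return pairs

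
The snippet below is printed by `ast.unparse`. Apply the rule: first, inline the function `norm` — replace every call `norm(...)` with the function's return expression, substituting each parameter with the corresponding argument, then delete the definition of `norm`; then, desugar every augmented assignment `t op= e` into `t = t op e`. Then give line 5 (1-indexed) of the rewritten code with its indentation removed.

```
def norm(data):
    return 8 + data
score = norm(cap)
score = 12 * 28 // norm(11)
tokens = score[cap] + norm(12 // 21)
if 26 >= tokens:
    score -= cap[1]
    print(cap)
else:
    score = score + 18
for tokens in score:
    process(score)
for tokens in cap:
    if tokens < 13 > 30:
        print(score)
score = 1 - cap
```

score = score - cap[1]

Transformed code:
score = 8 + cap
score = 12 * 28 // (8 + 11)
tokens = score[cap] + (8 + 12 // 21)
if 26 >= tokens:
    score = score - cap[1]
    print(cap)
else:
    score = score + 18
for tokens in score:
    process(score)
for tokens in cap:
    if tokens < 13 > 30:
        print(score)
score = 1 - cap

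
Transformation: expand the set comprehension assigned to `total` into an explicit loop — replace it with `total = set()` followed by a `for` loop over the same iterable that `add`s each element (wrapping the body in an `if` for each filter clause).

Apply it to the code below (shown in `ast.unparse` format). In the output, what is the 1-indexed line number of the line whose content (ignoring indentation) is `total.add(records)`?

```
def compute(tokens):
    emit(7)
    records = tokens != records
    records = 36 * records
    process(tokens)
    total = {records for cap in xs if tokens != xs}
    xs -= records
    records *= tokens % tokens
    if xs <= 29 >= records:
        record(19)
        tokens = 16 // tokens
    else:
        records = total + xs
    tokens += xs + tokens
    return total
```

9

Transformed code:
def compute(tokens):
    emit(7)
    records = tokens != records
    records = 36 * records
    process(tokens)
    total = set()
    for cap in xs:
        if tokens != xs:
            total.add(records)
    xs -= records
    records *= tokens % tokens
    if xs <= 29 >= records:
        record(19)
        tokens = 16 // tokens
    else:
        records = total + xs
    tokens += xs + tokens
    return total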